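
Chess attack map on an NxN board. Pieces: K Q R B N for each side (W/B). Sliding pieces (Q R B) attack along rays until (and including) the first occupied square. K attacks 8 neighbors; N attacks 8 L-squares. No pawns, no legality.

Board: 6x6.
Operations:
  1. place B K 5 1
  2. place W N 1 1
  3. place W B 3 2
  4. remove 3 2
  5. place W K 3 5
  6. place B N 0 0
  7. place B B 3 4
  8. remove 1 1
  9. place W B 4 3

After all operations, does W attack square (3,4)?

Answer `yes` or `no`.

Answer: yes

Derivation:
Op 1: place BK@(5,1)
Op 2: place WN@(1,1)
Op 3: place WB@(3,2)
Op 4: remove (3,2)
Op 5: place WK@(3,5)
Op 6: place BN@(0,0)
Op 7: place BB@(3,4)
Op 8: remove (1,1)
Op 9: place WB@(4,3)
Per-piece attacks for W:
  WK@(3,5): attacks (3,4) (4,5) (2,5) (4,4) (2,4)
  WB@(4,3): attacks (5,4) (5,2) (3,4) (3,2) (2,1) (1,0) [ray(-1,1) blocked at (3,4)]
W attacks (3,4): yes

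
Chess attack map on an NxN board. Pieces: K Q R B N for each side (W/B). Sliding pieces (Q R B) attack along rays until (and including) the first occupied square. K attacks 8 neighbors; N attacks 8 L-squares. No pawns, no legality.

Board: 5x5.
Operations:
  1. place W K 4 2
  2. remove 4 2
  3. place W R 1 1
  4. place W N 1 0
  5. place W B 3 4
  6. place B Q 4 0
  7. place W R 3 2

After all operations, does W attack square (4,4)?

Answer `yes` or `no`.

Answer: no

Derivation:
Op 1: place WK@(4,2)
Op 2: remove (4,2)
Op 3: place WR@(1,1)
Op 4: place WN@(1,0)
Op 5: place WB@(3,4)
Op 6: place BQ@(4,0)
Op 7: place WR@(3,2)
Per-piece attacks for W:
  WN@(1,0): attacks (2,2) (3,1) (0,2)
  WR@(1,1): attacks (1,2) (1,3) (1,4) (1,0) (2,1) (3,1) (4,1) (0,1) [ray(0,-1) blocked at (1,0)]
  WR@(3,2): attacks (3,3) (3,4) (3,1) (3,0) (4,2) (2,2) (1,2) (0,2) [ray(0,1) blocked at (3,4)]
  WB@(3,4): attacks (4,3) (2,3) (1,2) (0,1)
W attacks (4,4): no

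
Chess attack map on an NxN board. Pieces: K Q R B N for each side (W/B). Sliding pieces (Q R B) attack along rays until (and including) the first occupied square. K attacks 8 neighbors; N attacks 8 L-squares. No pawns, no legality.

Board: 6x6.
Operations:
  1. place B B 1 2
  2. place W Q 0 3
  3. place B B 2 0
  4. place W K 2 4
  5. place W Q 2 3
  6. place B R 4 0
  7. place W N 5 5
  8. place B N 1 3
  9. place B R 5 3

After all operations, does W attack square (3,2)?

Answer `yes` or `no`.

Op 1: place BB@(1,2)
Op 2: place WQ@(0,3)
Op 3: place BB@(2,0)
Op 4: place WK@(2,4)
Op 5: place WQ@(2,3)
Op 6: place BR@(4,0)
Op 7: place WN@(5,5)
Op 8: place BN@(1,3)
Op 9: place BR@(5,3)
Per-piece attacks for W:
  WQ@(0,3): attacks (0,4) (0,5) (0,2) (0,1) (0,0) (1,3) (1,4) (2,5) (1,2) [ray(1,0) blocked at (1,3); ray(1,-1) blocked at (1,2)]
  WQ@(2,3): attacks (2,4) (2,2) (2,1) (2,0) (3,3) (4,3) (5,3) (1,3) (3,4) (4,5) (3,2) (4,1) (5,0) (1,4) (0,5) (1,2) [ray(0,1) blocked at (2,4); ray(0,-1) blocked at (2,0); ray(1,0) blocked at (5,3); ray(-1,0) blocked at (1,3); ray(-1,-1) blocked at (1,2)]
  WK@(2,4): attacks (2,5) (2,3) (3,4) (1,4) (3,5) (3,3) (1,5) (1,3)
  WN@(5,5): attacks (4,3) (3,4)
W attacks (3,2): yes

Answer: yes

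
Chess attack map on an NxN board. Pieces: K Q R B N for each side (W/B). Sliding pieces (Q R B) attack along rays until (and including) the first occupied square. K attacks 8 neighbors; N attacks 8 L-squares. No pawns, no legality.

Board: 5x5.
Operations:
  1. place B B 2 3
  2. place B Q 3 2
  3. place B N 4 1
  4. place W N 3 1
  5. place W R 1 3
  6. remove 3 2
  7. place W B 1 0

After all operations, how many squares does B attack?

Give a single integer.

Answer: 9

Derivation:
Op 1: place BB@(2,3)
Op 2: place BQ@(3,2)
Op 3: place BN@(4,1)
Op 4: place WN@(3,1)
Op 5: place WR@(1,3)
Op 6: remove (3,2)
Op 7: place WB@(1,0)
Per-piece attacks for B:
  BB@(2,3): attacks (3,4) (3,2) (4,1) (1,4) (1,2) (0,1) [ray(1,-1) blocked at (4,1)]
  BN@(4,1): attacks (3,3) (2,2) (2,0)
Union (9 distinct): (0,1) (1,2) (1,4) (2,0) (2,2) (3,2) (3,3) (3,4) (4,1)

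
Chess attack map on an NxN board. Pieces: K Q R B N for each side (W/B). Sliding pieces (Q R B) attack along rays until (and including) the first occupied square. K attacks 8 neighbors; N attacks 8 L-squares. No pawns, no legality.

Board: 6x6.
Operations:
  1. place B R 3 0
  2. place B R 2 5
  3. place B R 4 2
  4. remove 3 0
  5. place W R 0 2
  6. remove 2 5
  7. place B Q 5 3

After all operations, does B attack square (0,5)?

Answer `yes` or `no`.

Op 1: place BR@(3,0)
Op 2: place BR@(2,5)
Op 3: place BR@(4,2)
Op 4: remove (3,0)
Op 5: place WR@(0,2)
Op 6: remove (2,5)
Op 7: place BQ@(5,3)
Per-piece attacks for B:
  BR@(4,2): attacks (4,3) (4,4) (4,5) (4,1) (4,0) (5,2) (3,2) (2,2) (1,2) (0,2) [ray(-1,0) blocked at (0,2)]
  BQ@(5,3): attacks (5,4) (5,5) (5,2) (5,1) (5,0) (4,3) (3,3) (2,3) (1,3) (0,3) (4,4) (3,5) (4,2) [ray(-1,-1) blocked at (4,2)]
B attacks (0,5): no

Answer: no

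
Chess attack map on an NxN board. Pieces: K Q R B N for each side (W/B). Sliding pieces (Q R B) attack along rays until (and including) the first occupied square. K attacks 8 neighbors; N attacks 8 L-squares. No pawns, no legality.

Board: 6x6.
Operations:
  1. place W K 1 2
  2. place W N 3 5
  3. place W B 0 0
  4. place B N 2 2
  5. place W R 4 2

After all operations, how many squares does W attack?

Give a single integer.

Answer: 17

Derivation:
Op 1: place WK@(1,2)
Op 2: place WN@(3,5)
Op 3: place WB@(0,0)
Op 4: place BN@(2,2)
Op 5: place WR@(4,2)
Per-piece attacks for W:
  WB@(0,0): attacks (1,1) (2,2) [ray(1,1) blocked at (2,2)]
  WK@(1,2): attacks (1,3) (1,1) (2,2) (0,2) (2,3) (2,1) (0,3) (0,1)
  WN@(3,5): attacks (4,3) (5,4) (2,3) (1,4)
  WR@(4,2): attacks (4,3) (4,4) (4,5) (4,1) (4,0) (5,2) (3,2) (2,2) [ray(-1,0) blocked at (2,2)]
Union (17 distinct): (0,1) (0,2) (0,3) (1,1) (1,3) (1,4) (2,1) (2,2) (2,3) (3,2) (4,0) (4,1) (4,3) (4,4) (4,5) (5,2) (5,4)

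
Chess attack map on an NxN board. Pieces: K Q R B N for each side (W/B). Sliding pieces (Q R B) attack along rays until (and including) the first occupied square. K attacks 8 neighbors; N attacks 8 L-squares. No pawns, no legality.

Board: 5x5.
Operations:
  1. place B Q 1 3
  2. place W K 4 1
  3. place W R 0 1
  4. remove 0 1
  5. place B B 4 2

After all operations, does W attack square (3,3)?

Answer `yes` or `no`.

Op 1: place BQ@(1,3)
Op 2: place WK@(4,1)
Op 3: place WR@(0,1)
Op 4: remove (0,1)
Op 5: place BB@(4,2)
Per-piece attacks for W:
  WK@(4,1): attacks (4,2) (4,0) (3,1) (3,2) (3,0)
W attacks (3,3): no

Answer: no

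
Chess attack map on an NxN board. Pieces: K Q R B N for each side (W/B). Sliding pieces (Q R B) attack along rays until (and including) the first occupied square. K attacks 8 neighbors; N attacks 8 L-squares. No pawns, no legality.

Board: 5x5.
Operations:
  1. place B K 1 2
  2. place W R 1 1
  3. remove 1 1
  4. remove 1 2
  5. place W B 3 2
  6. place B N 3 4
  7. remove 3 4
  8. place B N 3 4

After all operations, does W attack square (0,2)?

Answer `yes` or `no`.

Answer: no

Derivation:
Op 1: place BK@(1,2)
Op 2: place WR@(1,1)
Op 3: remove (1,1)
Op 4: remove (1,2)
Op 5: place WB@(3,2)
Op 6: place BN@(3,4)
Op 7: remove (3,4)
Op 8: place BN@(3,4)
Per-piece attacks for W:
  WB@(3,2): attacks (4,3) (4,1) (2,3) (1,4) (2,1) (1,0)
W attacks (0,2): no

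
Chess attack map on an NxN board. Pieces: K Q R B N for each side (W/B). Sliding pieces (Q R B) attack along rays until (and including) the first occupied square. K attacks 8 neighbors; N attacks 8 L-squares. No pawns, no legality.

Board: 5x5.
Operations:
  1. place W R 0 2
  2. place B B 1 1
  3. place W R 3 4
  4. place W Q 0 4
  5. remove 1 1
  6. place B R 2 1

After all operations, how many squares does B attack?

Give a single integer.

Op 1: place WR@(0,2)
Op 2: place BB@(1,1)
Op 3: place WR@(3,4)
Op 4: place WQ@(0,4)
Op 5: remove (1,1)
Op 6: place BR@(2,1)
Per-piece attacks for B:
  BR@(2,1): attacks (2,2) (2,3) (2,4) (2,0) (3,1) (4,1) (1,1) (0,1)
Union (8 distinct): (0,1) (1,1) (2,0) (2,2) (2,3) (2,4) (3,1) (4,1)

Answer: 8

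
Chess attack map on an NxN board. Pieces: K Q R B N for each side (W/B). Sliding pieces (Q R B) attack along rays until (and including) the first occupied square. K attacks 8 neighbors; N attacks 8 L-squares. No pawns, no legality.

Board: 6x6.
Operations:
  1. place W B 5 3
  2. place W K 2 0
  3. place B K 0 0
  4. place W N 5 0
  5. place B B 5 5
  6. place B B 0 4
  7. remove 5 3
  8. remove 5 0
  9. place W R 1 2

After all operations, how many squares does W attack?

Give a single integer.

Op 1: place WB@(5,3)
Op 2: place WK@(2,0)
Op 3: place BK@(0,0)
Op 4: place WN@(5,0)
Op 5: place BB@(5,5)
Op 6: place BB@(0,4)
Op 7: remove (5,3)
Op 8: remove (5,0)
Op 9: place WR@(1,2)
Per-piece attacks for W:
  WR@(1,2): attacks (1,3) (1,4) (1,5) (1,1) (1,0) (2,2) (3,2) (4,2) (5,2) (0,2)
  WK@(2,0): attacks (2,1) (3,0) (1,0) (3,1) (1,1)
Union (13 distinct): (0,2) (1,0) (1,1) (1,3) (1,4) (1,5) (2,1) (2,2) (3,0) (3,1) (3,2) (4,2) (5,2)

Answer: 13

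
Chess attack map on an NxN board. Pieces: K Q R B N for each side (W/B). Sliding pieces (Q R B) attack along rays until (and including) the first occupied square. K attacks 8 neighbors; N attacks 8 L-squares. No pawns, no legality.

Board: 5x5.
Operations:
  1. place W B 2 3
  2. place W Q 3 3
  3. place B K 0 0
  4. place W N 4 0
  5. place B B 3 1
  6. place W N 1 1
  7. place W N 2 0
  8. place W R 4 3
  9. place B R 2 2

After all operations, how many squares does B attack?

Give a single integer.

Op 1: place WB@(2,3)
Op 2: place WQ@(3,3)
Op 3: place BK@(0,0)
Op 4: place WN@(4,0)
Op 5: place BB@(3,1)
Op 6: place WN@(1,1)
Op 7: place WN@(2,0)
Op 8: place WR@(4,3)
Op 9: place BR@(2,2)
Per-piece attacks for B:
  BK@(0,0): attacks (0,1) (1,0) (1,1)
  BR@(2,2): attacks (2,3) (2,1) (2,0) (3,2) (4,2) (1,2) (0,2) [ray(0,1) blocked at (2,3); ray(0,-1) blocked at (2,0)]
  BB@(3,1): attacks (4,2) (4,0) (2,2) (2,0) [ray(1,-1) blocked at (4,0); ray(-1,1) blocked at (2,2); ray(-1,-1) blocked at (2,0)]
Union (12 distinct): (0,1) (0,2) (1,0) (1,1) (1,2) (2,0) (2,1) (2,2) (2,3) (3,2) (4,0) (4,2)

Answer: 12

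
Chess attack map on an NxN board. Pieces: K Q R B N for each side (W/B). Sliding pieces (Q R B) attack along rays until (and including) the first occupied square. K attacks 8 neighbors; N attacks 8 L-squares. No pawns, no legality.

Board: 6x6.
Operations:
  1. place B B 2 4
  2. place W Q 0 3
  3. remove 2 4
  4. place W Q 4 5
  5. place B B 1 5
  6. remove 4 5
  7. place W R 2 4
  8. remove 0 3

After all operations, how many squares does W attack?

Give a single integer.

Answer: 10

Derivation:
Op 1: place BB@(2,4)
Op 2: place WQ@(0,3)
Op 3: remove (2,4)
Op 4: place WQ@(4,5)
Op 5: place BB@(1,5)
Op 6: remove (4,5)
Op 7: place WR@(2,4)
Op 8: remove (0,3)
Per-piece attacks for W:
  WR@(2,4): attacks (2,5) (2,3) (2,2) (2,1) (2,0) (3,4) (4,4) (5,4) (1,4) (0,4)
Union (10 distinct): (0,4) (1,4) (2,0) (2,1) (2,2) (2,3) (2,5) (3,4) (4,4) (5,4)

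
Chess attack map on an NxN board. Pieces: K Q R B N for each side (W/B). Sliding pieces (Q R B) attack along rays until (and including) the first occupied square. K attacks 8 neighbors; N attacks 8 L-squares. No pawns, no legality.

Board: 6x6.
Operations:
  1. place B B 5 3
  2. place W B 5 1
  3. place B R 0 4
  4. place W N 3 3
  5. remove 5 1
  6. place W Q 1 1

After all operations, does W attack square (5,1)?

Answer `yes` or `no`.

Answer: yes

Derivation:
Op 1: place BB@(5,3)
Op 2: place WB@(5,1)
Op 3: place BR@(0,4)
Op 4: place WN@(3,3)
Op 5: remove (5,1)
Op 6: place WQ@(1,1)
Per-piece attacks for W:
  WQ@(1,1): attacks (1,2) (1,3) (1,4) (1,5) (1,0) (2,1) (3,1) (4,1) (5,1) (0,1) (2,2) (3,3) (2,0) (0,2) (0,0) [ray(1,1) blocked at (3,3)]
  WN@(3,3): attacks (4,5) (5,4) (2,5) (1,4) (4,1) (5,2) (2,1) (1,2)
W attacks (5,1): yes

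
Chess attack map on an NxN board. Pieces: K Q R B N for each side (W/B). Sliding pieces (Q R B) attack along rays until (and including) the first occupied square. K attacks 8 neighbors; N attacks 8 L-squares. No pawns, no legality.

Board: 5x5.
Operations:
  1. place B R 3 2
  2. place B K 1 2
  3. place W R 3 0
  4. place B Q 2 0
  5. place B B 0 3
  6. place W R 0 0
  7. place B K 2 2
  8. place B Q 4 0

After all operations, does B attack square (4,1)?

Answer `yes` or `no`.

Op 1: place BR@(3,2)
Op 2: place BK@(1,2)
Op 3: place WR@(3,0)
Op 4: place BQ@(2,0)
Op 5: place BB@(0,3)
Op 6: place WR@(0,0)
Op 7: place BK@(2,2)
Op 8: place BQ@(4,0)
Per-piece attacks for B:
  BB@(0,3): attacks (1,4) (1,2) [ray(1,-1) blocked at (1,2)]
  BK@(1,2): attacks (1,3) (1,1) (2,2) (0,2) (2,3) (2,1) (0,3) (0,1)
  BQ@(2,0): attacks (2,1) (2,2) (3,0) (1,0) (0,0) (3,1) (4,2) (1,1) (0,2) [ray(0,1) blocked at (2,2); ray(1,0) blocked at (3,0); ray(-1,0) blocked at (0,0)]
  BK@(2,2): attacks (2,3) (2,1) (3,2) (1,2) (3,3) (3,1) (1,3) (1,1)
  BR@(3,2): attacks (3,3) (3,4) (3,1) (3,0) (4,2) (2,2) [ray(0,-1) blocked at (3,0); ray(-1,0) blocked at (2,2)]
  BQ@(4,0): attacks (4,1) (4,2) (4,3) (4,4) (3,0) (3,1) (2,2) [ray(-1,0) blocked at (3,0); ray(-1,1) blocked at (2,2)]
B attacks (4,1): yes

Answer: yes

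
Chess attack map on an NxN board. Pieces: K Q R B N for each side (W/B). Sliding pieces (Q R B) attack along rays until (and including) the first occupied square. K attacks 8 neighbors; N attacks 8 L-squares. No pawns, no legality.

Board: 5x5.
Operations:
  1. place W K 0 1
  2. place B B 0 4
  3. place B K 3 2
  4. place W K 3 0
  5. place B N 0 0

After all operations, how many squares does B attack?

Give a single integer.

Op 1: place WK@(0,1)
Op 2: place BB@(0,4)
Op 3: place BK@(3,2)
Op 4: place WK@(3,0)
Op 5: place BN@(0,0)
Per-piece attacks for B:
  BN@(0,0): attacks (1,2) (2,1)
  BB@(0,4): attacks (1,3) (2,2) (3,1) (4,0)
  BK@(3,2): attacks (3,3) (3,1) (4,2) (2,2) (4,3) (4,1) (2,3) (2,1)
Union (11 distinct): (1,2) (1,3) (2,1) (2,2) (2,3) (3,1) (3,3) (4,0) (4,1) (4,2) (4,3)

Answer: 11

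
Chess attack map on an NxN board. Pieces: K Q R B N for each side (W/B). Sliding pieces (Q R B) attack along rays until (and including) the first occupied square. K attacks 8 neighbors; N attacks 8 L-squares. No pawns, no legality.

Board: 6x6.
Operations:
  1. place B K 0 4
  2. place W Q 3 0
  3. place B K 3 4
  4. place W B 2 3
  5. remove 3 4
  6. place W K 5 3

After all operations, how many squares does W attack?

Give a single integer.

Answer: 23

Derivation:
Op 1: place BK@(0,4)
Op 2: place WQ@(3,0)
Op 3: place BK@(3,4)
Op 4: place WB@(2,3)
Op 5: remove (3,4)
Op 6: place WK@(5,3)
Per-piece attacks for W:
  WB@(2,3): attacks (3,4) (4,5) (3,2) (4,1) (5,0) (1,4) (0,5) (1,2) (0,1)
  WQ@(3,0): attacks (3,1) (3,2) (3,3) (3,4) (3,5) (4,0) (5,0) (2,0) (1,0) (0,0) (4,1) (5,2) (2,1) (1,2) (0,3)
  WK@(5,3): attacks (5,4) (5,2) (4,3) (4,4) (4,2)
Union (23 distinct): (0,0) (0,1) (0,3) (0,5) (1,0) (1,2) (1,4) (2,0) (2,1) (3,1) (3,2) (3,3) (3,4) (3,5) (4,0) (4,1) (4,2) (4,3) (4,4) (4,5) (5,0) (5,2) (5,4)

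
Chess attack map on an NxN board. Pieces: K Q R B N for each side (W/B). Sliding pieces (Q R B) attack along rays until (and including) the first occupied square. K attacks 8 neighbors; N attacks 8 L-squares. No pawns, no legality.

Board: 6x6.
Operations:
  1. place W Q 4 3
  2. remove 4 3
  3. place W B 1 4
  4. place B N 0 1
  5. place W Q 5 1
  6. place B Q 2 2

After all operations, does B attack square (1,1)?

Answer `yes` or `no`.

Answer: yes

Derivation:
Op 1: place WQ@(4,3)
Op 2: remove (4,3)
Op 3: place WB@(1,4)
Op 4: place BN@(0,1)
Op 5: place WQ@(5,1)
Op 6: place BQ@(2,2)
Per-piece attacks for B:
  BN@(0,1): attacks (1,3) (2,2) (2,0)
  BQ@(2,2): attacks (2,3) (2,4) (2,5) (2,1) (2,0) (3,2) (4,2) (5,2) (1,2) (0,2) (3,3) (4,4) (5,5) (3,1) (4,0) (1,3) (0,4) (1,1) (0,0)
B attacks (1,1): yes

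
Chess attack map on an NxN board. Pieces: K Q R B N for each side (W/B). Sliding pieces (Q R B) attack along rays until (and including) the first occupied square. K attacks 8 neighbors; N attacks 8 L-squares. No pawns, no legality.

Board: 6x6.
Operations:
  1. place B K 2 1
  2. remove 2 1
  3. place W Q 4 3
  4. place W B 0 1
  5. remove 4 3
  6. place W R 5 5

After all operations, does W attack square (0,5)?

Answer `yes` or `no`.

Answer: yes

Derivation:
Op 1: place BK@(2,1)
Op 2: remove (2,1)
Op 3: place WQ@(4,3)
Op 4: place WB@(0,1)
Op 5: remove (4,3)
Op 6: place WR@(5,5)
Per-piece attacks for W:
  WB@(0,1): attacks (1,2) (2,3) (3,4) (4,5) (1,0)
  WR@(5,5): attacks (5,4) (5,3) (5,2) (5,1) (5,0) (4,5) (3,5) (2,5) (1,5) (0,5)
W attacks (0,5): yes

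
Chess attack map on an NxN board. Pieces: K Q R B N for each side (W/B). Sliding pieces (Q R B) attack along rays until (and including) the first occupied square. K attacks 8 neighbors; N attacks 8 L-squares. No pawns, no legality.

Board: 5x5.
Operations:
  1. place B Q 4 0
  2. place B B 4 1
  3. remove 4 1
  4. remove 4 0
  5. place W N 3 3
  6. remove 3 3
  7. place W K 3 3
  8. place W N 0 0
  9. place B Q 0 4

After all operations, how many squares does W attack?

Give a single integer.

Answer: 10

Derivation:
Op 1: place BQ@(4,0)
Op 2: place BB@(4,1)
Op 3: remove (4,1)
Op 4: remove (4,0)
Op 5: place WN@(3,3)
Op 6: remove (3,3)
Op 7: place WK@(3,3)
Op 8: place WN@(0,0)
Op 9: place BQ@(0,4)
Per-piece attacks for W:
  WN@(0,0): attacks (1,2) (2,1)
  WK@(3,3): attacks (3,4) (3,2) (4,3) (2,3) (4,4) (4,2) (2,4) (2,2)
Union (10 distinct): (1,2) (2,1) (2,2) (2,3) (2,4) (3,2) (3,4) (4,2) (4,3) (4,4)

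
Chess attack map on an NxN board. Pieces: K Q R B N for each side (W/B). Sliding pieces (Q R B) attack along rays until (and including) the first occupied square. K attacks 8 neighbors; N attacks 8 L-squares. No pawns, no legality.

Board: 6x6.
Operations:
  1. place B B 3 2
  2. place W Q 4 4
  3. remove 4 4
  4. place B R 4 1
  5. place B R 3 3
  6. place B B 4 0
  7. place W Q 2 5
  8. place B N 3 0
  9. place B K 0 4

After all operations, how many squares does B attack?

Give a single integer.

Op 1: place BB@(3,2)
Op 2: place WQ@(4,4)
Op 3: remove (4,4)
Op 4: place BR@(4,1)
Op 5: place BR@(3,3)
Op 6: place BB@(4,0)
Op 7: place WQ@(2,5)
Op 8: place BN@(3,0)
Op 9: place BK@(0,4)
Per-piece attacks for B:
  BK@(0,4): attacks (0,5) (0,3) (1,4) (1,5) (1,3)
  BN@(3,0): attacks (4,2) (5,1) (2,2) (1,1)
  BB@(3,2): attacks (4,3) (5,4) (4,1) (2,3) (1,4) (0,5) (2,1) (1,0) [ray(1,-1) blocked at (4,1)]
  BR@(3,3): attacks (3,4) (3,5) (3,2) (4,3) (5,3) (2,3) (1,3) (0,3) [ray(0,-1) blocked at (3,2)]
  BB@(4,0): attacks (5,1) (3,1) (2,2) (1,3) (0,4) [ray(-1,1) blocked at (0,4)]
  BR@(4,1): attacks (4,2) (4,3) (4,4) (4,5) (4,0) (5,1) (3,1) (2,1) (1,1) (0,1) [ray(0,-1) blocked at (4,0)]
Union (25 distinct): (0,1) (0,3) (0,4) (0,5) (1,0) (1,1) (1,3) (1,4) (1,5) (2,1) (2,2) (2,3) (3,1) (3,2) (3,4) (3,5) (4,0) (4,1) (4,2) (4,3) (4,4) (4,5) (5,1) (5,3) (5,4)

Answer: 25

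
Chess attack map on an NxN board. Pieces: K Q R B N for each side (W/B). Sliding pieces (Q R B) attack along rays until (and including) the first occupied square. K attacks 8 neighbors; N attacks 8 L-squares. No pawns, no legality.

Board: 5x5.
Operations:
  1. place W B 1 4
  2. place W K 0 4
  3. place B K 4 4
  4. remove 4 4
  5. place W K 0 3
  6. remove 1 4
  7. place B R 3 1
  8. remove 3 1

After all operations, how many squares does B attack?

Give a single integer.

Answer: 0

Derivation:
Op 1: place WB@(1,4)
Op 2: place WK@(0,4)
Op 3: place BK@(4,4)
Op 4: remove (4,4)
Op 5: place WK@(0,3)
Op 6: remove (1,4)
Op 7: place BR@(3,1)
Op 8: remove (3,1)
Per-piece attacks for B:
Union (0 distinct): (none)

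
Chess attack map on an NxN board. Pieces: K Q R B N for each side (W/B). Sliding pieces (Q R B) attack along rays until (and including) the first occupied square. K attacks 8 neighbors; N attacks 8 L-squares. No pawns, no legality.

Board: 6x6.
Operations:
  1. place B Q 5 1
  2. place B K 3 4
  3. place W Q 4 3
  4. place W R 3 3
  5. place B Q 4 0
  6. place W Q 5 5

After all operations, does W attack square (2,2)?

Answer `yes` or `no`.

Answer: no

Derivation:
Op 1: place BQ@(5,1)
Op 2: place BK@(3,4)
Op 3: place WQ@(4,3)
Op 4: place WR@(3,3)
Op 5: place BQ@(4,0)
Op 6: place WQ@(5,5)
Per-piece attacks for W:
  WR@(3,3): attacks (3,4) (3,2) (3,1) (3,0) (4,3) (2,3) (1,3) (0,3) [ray(0,1) blocked at (3,4); ray(1,0) blocked at (4,3)]
  WQ@(4,3): attacks (4,4) (4,5) (4,2) (4,1) (4,0) (5,3) (3,3) (5,4) (5,2) (3,4) (3,2) (2,1) (1,0) [ray(0,-1) blocked at (4,0); ray(-1,0) blocked at (3,3); ray(-1,1) blocked at (3,4)]
  WQ@(5,5): attacks (5,4) (5,3) (5,2) (5,1) (4,5) (3,5) (2,5) (1,5) (0,5) (4,4) (3,3) [ray(0,-1) blocked at (5,1); ray(-1,-1) blocked at (3,3)]
W attacks (2,2): no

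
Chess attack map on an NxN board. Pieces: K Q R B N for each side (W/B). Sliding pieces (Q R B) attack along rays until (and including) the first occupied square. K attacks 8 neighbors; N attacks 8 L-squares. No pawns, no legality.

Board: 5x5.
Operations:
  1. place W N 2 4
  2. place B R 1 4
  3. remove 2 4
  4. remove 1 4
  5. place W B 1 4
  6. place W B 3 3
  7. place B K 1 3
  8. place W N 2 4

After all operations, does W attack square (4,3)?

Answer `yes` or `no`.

Answer: yes

Derivation:
Op 1: place WN@(2,4)
Op 2: place BR@(1,4)
Op 3: remove (2,4)
Op 4: remove (1,4)
Op 5: place WB@(1,4)
Op 6: place WB@(3,3)
Op 7: place BK@(1,3)
Op 8: place WN@(2,4)
Per-piece attacks for W:
  WB@(1,4): attacks (2,3) (3,2) (4,1) (0,3)
  WN@(2,4): attacks (3,2) (4,3) (1,2) (0,3)
  WB@(3,3): attacks (4,4) (4,2) (2,4) (2,2) (1,1) (0,0) [ray(-1,1) blocked at (2,4)]
W attacks (4,3): yes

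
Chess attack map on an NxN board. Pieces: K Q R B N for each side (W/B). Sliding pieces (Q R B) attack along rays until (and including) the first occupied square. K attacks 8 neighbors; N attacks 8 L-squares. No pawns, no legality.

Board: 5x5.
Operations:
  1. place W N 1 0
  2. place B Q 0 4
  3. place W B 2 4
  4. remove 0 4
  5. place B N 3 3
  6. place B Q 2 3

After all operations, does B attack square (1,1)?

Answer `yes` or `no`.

Op 1: place WN@(1,0)
Op 2: place BQ@(0,4)
Op 3: place WB@(2,4)
Op 4: remove (0,4)
Op 5: place BN@(3,3)
Op 6: place BQ@(2,3)
Per-piece attacks for B:
  BQ@(2,3): attacks (2,4) (2,2) (2,1) (2,0) (3,3) (1,3) (0,3) (3,4) (3,2) (4,1) (1,4) (1,2) (0,1) [ray(0,1) blocked at (2,4); ray(1,0) blocked at (3,3)]
  BN@(3,3): attacks (1,4) (4,1) (2,1) (1,2)
B attacks (1,1): no

Answer: no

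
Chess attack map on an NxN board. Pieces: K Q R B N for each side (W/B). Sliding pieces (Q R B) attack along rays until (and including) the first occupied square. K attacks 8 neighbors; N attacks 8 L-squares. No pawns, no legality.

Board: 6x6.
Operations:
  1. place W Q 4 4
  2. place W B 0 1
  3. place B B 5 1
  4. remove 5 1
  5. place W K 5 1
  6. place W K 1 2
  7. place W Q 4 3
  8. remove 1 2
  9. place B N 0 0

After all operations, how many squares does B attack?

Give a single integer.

Op 1: place WQ@(4,4)
Op 2: place WB@(0,1)
Op 3: place BB@(5,1)
Op 4: remove (5,1)
Op 5: place WK@(5,1)
Op 6: place WK@(1,2)
Op 7: place WQ@(4,3)
Op 8: remove (1,2)
Op 9: place BN@(0,0)
Per-piece attacks for B:
  BN@(0,0): attacks (1,2) (2,1)
Union (2 distinct): (1,2) (2,1)

Answer: 2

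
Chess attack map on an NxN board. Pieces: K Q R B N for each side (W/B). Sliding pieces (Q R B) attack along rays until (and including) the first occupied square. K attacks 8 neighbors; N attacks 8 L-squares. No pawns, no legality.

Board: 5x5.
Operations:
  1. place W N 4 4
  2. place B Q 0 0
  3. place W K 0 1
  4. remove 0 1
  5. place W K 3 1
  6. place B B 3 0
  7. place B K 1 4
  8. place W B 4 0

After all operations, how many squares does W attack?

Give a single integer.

Answer: 10

Derivation:
Op 1: place WN@(4,4)
Op 2: place BQ@(0,0)
Op 3: place WK@(0,1)
Op 4: remove (0,1)
Op 5: place WK@(3,1)
Op 6: place BB@(3,0)
Op 7: place BK@(1,4)
Op 8: place WB@(4,0)
Per-piece attacks for W:
  WK@(3,1): attacks (3,2) (3,0) (4,1) (2,1) (4,2) (4,0) (2,2) (2,0)
  WB@(4,0): attacks (3,1) [ray(-1,1) blocked at (3,1)]
  WN@(4,4): attacks (3,2) (2,3)
Union (10 distinct): (2,0) (2,1) (2,2) (2,3) (3,0) (3,1) (3,2) (4,0) (4,1) (4,2)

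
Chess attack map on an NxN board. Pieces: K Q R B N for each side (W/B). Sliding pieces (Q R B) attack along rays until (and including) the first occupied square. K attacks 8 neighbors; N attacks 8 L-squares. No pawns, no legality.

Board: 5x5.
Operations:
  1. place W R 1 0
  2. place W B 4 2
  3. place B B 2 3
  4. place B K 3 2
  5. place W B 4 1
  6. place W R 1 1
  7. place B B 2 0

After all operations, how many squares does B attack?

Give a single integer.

Op 1: place WR@(1,0)
Op 2: place WB@(4,2)
Op 3: place BB@(2,3)
Op 4: place BK@(3,2)
Op 5: place WB@(4,1)
Op 6: place WR@(1,1)
Op 7: place BB@(2,0)
Per-piece attacks for B:
  BB@(2,0): attacks (3,1) (4,2) (1,1) [ray(1,1) blocked at (4,2); ray(-1,1) blocked at (1,1)]
  BB@(2,3): attacks (3,4) (3,2) (1,4) (1,2) (0,1) [ray(1,-1) blocked at (3,2)]
  BK@(3,2): attacks (3,3) (3,1) (4,2) (2,2) (4,3) (4,1) (2,3) (2,1)
Union (14 distinct): (0,1) (1,1) (1,2) (1,4) (2,1) (2,2) (2,3) (3,1) (3,2) (3,3) (3,4) (4,1) (4,2) (4,3)

Answer: 14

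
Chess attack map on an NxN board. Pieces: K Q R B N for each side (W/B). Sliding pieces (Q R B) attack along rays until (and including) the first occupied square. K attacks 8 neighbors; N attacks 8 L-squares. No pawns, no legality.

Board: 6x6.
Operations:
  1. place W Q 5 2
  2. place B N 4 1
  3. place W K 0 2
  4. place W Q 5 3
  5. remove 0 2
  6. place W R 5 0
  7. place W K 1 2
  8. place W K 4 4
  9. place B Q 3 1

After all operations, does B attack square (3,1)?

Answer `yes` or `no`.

Answer: no

Derivation:
Op 1: place WQ@(5,2)
Op 2: place BN@(4,1)
Op 3: place WK@(0,2)
Op 4: place WQ@(5,3)
Op 5: remove (0,2)
Op 6: place WR@(5,0)
Op 7: place WK@(1,2)
Op 8: place WK@(4,4)
Op 9: place BQ@(3,1)
Per-piece attacks for B:
  BQ@(3,1): attacks (3,2) (3,3) (3,4) (3,5) (3,0) (4,1) (2,1) (1,1) (0,1) (4,2) (5,3) (4,0) (2,2) (1,3) (0,4) (2,0) [ray(1,0) blocked at (4,1); ray(1,1) blocked at (5,3)]
  BN@(4,1): attacks (5,3) (3,3) (2,2) (2,0)
B attacks (3,1): no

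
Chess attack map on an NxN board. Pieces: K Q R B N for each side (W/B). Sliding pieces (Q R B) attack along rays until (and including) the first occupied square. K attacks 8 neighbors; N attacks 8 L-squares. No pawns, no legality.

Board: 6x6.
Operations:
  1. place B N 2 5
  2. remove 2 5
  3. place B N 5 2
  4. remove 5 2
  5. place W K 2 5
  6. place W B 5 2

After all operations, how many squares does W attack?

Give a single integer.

Op 1: place BN@(2,5)
Op 2: remove (2,5)
Op 3: place BN@(5,2)
Op 4: remove (5,2)
Op 5: place WK@(2,5)
Op 6: place WB@(5,2)
Per-piece attacks for W:
  WK@(2,5): attacks (2,4) (3,5) (1,5) (3,4) (1,4)
  WB@(5,2): attacks (4,3) (3,4) (2,5) (4,1) (3,0) [ray(-1,1) blocked at (2,5)]
Union (9 distinct): (1,4) (1,5) (2,4) (2,5) (3,0) (3,4) (3,5) (4,1) (4,3)

Answer: 9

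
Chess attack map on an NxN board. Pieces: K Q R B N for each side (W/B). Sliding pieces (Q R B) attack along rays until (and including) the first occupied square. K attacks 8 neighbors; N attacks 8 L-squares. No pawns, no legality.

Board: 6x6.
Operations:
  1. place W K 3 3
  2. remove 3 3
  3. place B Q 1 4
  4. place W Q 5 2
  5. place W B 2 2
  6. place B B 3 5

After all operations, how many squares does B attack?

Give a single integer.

Op 1: place WK@(3,3)
Op 2: remove (3,3)
Op 3: place BQ@(1,4)
Op 4: place WQ@(5,2)
Op 5: place WB@(2,2)
Op 6: place BB@(3,5)
Per-piece attacks for B:
  BQ@(1,4): attacks (1,5) (1,3) (1,2) (1,1) (1,0) (2,4) (3,4) (4,4) (5,4) (0,4) (2,5) (2,3) (3,2) (4,1) (5,0) (0,5) (0,3)
  BB@(3,5): attacks (4,4) (5,3) (2,4) (1,3) (0,2)
Union (19 distinct): (0,2) (0,3) (0,4) (0,5) (1,0) (1,1) (1,2) (1,3) (1,5) (2,3) (2,4) (2,5) (3,2) (3,4) (4,1) (4,4) (5,0) (5,3) (5,4)

Answer: 19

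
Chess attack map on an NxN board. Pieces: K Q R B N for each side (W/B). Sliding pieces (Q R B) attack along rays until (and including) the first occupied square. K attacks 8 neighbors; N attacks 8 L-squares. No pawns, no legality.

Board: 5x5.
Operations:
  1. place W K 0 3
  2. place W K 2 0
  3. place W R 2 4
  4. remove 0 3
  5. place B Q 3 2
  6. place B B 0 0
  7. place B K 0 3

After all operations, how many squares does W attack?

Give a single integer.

Op 1: place WK@(0,3)
Op 2: place WK@(2,0)
Op 3: place WR@(2,4)
Op 4: remove (0,3)
Op 5: place BQ@(3,2)
Op 6: place BB@(0,0)
Op 7: place BK@(0,3)
Per-piece attacks for W:
  WK@(2,0): attacks (2,1) (3,0) (1,0) (3,1) (1,1)
  WR@(2,4): attacks (2,3) (2,2) (2,1) (2,0) (3,4) (4,4) (1,4) (0,4) [ray(0,-1) blocked at (2,0)]
Union (12 distinct): (0,4) (1,0) (1,1) (1,4) (2,0) (2,1) (2,2) (2,3) (3,0) (3,1) (3,4) (4,4)

Answer: 12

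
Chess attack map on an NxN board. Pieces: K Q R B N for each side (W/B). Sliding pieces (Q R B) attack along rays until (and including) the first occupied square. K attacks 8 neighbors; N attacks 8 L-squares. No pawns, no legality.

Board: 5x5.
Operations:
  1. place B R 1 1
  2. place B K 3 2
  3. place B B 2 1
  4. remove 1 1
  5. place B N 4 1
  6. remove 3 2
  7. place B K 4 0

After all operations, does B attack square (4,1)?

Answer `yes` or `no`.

Answer: yes

Derivation:
Op 1: place BR@(1,1)
Op 2: place BK@(3,2)
Op 3: place BB@(2,1)
Op 4: remove (1,1)
Op 5: place BN@(4,1)
Op 6: remove (3,2)
Op 7: place BK@(4,0)
Per-piece attacks for B:
  BB@(2,1): attacks (3,2) (4,3) (3,0) (1,2) (0,3) (1,0)
  BK@(4,0): attacks (4,1) (3,0) (3,1)
  BN@(4,1): attacks (3,3) (2,2) (2,0)
B attacks (4,1): yes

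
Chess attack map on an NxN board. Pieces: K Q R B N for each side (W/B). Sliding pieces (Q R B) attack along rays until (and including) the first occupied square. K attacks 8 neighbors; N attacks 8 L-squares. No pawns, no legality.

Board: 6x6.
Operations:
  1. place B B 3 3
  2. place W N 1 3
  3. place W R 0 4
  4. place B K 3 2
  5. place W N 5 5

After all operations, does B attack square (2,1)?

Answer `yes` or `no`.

Op 1: place BB@(3,3)
Op 2: place WN@(1,3)
Op 3: place WR@(0,4)
Op 4: place BK@(3,2)
Op 5: place WN@(5,5)
Per-piece attacks for B:
  BK@(3,2): attacks (3,3) (3,1) (4,2) (2,2) (4,3) (4,1) (2,3) (2,1)
  BB@(3,3): attacks (4,4) (5,5) (4,2) (5,1) (2,4) (1,5) (2,2) (1,1) (0,0) [ray(1,1) blocked at (5,5)]
B attacks (2,1): yes

Answer: yes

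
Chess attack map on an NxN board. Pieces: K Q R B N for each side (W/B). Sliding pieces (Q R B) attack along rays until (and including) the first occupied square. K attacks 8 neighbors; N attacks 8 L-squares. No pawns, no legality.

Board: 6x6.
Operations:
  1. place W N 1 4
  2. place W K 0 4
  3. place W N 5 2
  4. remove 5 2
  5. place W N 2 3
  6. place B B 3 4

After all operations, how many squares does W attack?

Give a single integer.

Op 1: place WN@(1,4)
Op 2: place WK@(0,4)
Op 3: place WN@(5,2)
Op 4: remove (5,2)
Op 5: place WN@(2,3)
Op 6: place BB@(3,4)
Per-piece attacks for W:
  WK@(0,4): attacks (0,5) (0,3) (1,4) (1,5) (1,3)
  WN@(1,4): attacks (3,5) (2,2) (3,3) (0,2)
  WN@(2,3): attacks (3,5) (4,4) (1,5) (0,4) (3,1) (4,2) (1,1) (0,2)
Union (14 distinct): (0,2) (0,3) (0,4) (0,5) (1,1) (1,3) (1,4) (1,5) (2,2) (3,1) (3,3) (3,5) (4,2) (4,4)

Answer: 14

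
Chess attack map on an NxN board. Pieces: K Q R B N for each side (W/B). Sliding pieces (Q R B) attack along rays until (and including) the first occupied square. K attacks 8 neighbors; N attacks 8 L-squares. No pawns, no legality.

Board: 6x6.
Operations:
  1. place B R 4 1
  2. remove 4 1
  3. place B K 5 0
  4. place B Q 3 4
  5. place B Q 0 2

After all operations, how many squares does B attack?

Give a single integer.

Op 1: place BR@(4,1)
Op 2: remove (4,1)
Op 3: place BK@(5,0)
Op 4: place BQ@(3,4)
Op 5: place BQ@(0,2)
Per-piece attacks for B:
  BQ@(0,2): attacks (0,3) (0,4) (0,5) (0,1) (0,0) (1,2) (2,2) (3,2) (4,2) (5,2) (1,3) (2,4) (3,5) (1,1) (2,0)
  BQ@(3,4): attacks (3,5) (3,3) (3,2) (3,1) (3,0) (4,4) (5,4) (2,4) (1,4) (0,4) (4,5) (4,3) (5,2) (2,5) (2,3) (1,2) (0,1)
  BK@(5,0): attacks (5,1) (4,0) (4,1)
Union (28 distinct): (0,0) (0,1) (0,3) (0,4) (0,5) (1,1) (1,2) (1,3) (1,4) (2,0) (2,2) (2,3) (2,4) (2,5) (3,0) (3,1) (3,2) (3,3) (3,5) (4,0) (4,1) (4,2) (4,3) (4,4) (4,5) (5,1) (5,2) (5,4)

Answer: 28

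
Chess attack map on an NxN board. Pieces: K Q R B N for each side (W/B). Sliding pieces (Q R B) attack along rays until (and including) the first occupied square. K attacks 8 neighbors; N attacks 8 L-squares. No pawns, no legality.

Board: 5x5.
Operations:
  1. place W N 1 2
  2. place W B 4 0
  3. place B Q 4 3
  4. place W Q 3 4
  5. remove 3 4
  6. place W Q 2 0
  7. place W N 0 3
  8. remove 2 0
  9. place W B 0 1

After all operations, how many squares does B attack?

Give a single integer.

Op 1: place WN@(1,2)
Op 2: place WB@(4,0)
Op 3: place BQ@(4,3)
Op 4: place WQ@(3,4)
Op 5: remove (3,4)
Op 6: place WQ@(2,0)
Op 7: place WN@(0,3)
Op 8: remove (2,0)
Op 9: place WB@(0,1)
Per-piece attacks for B:
  BQ@(4,3): attacks (4,4) (4,2) (4,1) (4,0) (3,3) (2,3) (1,3) (0,3) (3,4) (3,2) (2,1) (1,0) [ray(0,-1) blocked at (4,0); ray(-1,0) blocked at (0,3)]
Union (12 distinct): (0,3) (1,0) (1,3) (2,1) (2,3) (3,2) (3,3) (3,4) (4,0) (4,1) (4,2) (4,4)

Answer: 12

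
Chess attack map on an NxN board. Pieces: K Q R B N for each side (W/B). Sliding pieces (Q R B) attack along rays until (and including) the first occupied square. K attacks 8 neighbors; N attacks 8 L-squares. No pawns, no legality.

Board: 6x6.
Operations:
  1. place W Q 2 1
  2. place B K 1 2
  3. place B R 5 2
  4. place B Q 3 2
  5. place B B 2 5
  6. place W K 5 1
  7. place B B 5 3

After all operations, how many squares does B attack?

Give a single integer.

Answer: 27

Derivation:
Op 1: place WQ@(2,1)
Op 2: place BK@(1,2)
Op 3: place BR@(5,2)
Op 4: place BQ@(3,2)
Op 5: place BB@(2,5)
Op 6: place WK@(5,1)
Op 7: place BB@(5,3)
Per-piece attacks for B:
  BK@(1,2): attacks (1,3) (1,1) (2,2) (0,2) (2,3) (2,1) (0,3) (0,1)
  BB@(2,5): attacks (3,4) (4,3) (5,2) (1,4) (0,3) [ray(1,-1) blocked at (5,2)]
  BQ@(3,2): attacks (3,3) (3,4) (3,5) (3,1) (3,0) (4,2) (5,2) (2,2) (1,2) (4,3) (5,4) (4,1) (5,0) (2,3) (1,4) (0,5) (2,1) [ray(1,0) blocked at (5,2); ray(-1,0) blocked at (1,2); ray(-1,-1) blocked at (2,1)]
  BR@(5,2): attacks (5,3) (5,1) (4,2) (3,2) [ray(0,1) blocked at (5,3); ray(0,-1) blocked at (5,1); ray(-1,0) blocked at (3,2)]
  BB@(5,3): attacks (4,4) (3,5) (4,2) (3,1) (2,0)
Union (27 distinct): (0,1) (0,2) (0,3) (0,5) (1,1) (1,2) (1,3) (1,4) (2,0) (2,1) (2,2) (2,3) (3,0) (3,1) (3,2) (3,3) (3,4) (3,5) (4,1) (4,2) (4,3) (4,4) (5,0) (5,1) (5,2) (5,3) (5,4)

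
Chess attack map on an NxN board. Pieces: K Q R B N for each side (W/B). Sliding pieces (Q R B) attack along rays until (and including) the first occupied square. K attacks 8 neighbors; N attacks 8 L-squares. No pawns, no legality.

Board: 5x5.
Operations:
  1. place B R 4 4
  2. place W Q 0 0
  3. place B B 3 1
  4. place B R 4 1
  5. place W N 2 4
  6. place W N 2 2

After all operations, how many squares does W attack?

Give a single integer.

Answer: 16

Derivation:
Op 1: place BR@(4,4)
Op 2: place WQ@(0,0)
Op 3: place BB@(3,1)
Op 4: place BR@(4,1)
Op 5: place WN@(2,4)
Op 6: place WN@(2,2)
Per-piece attacks for W:
  WQ@(0,0): attacks (0,1) (0,2) (0,3) (0,4) (1,0) (2,0) (3,0) (4,0) (1,1) (2,2) [ray(1,1) blocked at (2,2)]
  WN@(2,2): attacks (3,4) (4,3) (1,4) (0,3) (3,0) (4,1) (1,0) (0,1)
  WN@(2,4): attacks (3,2) (4,3) (1,2) (0,3)
Union (16 distinct): (0,1) (0,2) (0,3) (0,4) (1,0) (1,1) (1,2) (1,4) (2,0) (2,2) (3,0) (3,2) (3,4) (4,0) (4,1) (4,3)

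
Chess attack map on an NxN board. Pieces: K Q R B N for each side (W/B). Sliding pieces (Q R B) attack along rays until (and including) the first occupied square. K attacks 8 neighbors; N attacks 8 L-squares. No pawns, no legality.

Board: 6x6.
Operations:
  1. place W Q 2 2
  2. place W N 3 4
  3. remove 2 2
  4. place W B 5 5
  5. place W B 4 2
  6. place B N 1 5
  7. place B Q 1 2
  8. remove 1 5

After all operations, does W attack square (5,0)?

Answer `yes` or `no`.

Answer: no

Derivation:
Op 1: place WQ@(2,2)
Op 2: place WN@(3,4)
Op 3: remove (2,2)
Op 4: place WB@(5,5)
Op 5: place WB@(4,2)
Op 6: place BN@(1,5)
Op 7: place BQ@(1,2)
Op 8: remove (1,5)
Per-piece attacks for W:
  WN@(3,4): attacks (5,5) (1,5) (4,2) (5,3) (2,2) (1,3)
  WB@(4,2): attacks (5,3) (5,1) (3,3) (2,4) (1,5) (3,1) (2,0)
  WB@(5,5): attacks (4,4) (3,3) (2,2) (1,1) (0,0)
W attacks (5,0): no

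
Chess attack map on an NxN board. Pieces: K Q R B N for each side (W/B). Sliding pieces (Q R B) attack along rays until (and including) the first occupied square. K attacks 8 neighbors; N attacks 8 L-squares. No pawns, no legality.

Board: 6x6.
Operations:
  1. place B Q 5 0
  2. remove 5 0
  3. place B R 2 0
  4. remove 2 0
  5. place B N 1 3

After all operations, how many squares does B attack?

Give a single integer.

Answer: 6

Derivation:
Op 1: place BQ@(5,0)
Op 2: remove (5,0)
Op 3: place BR@(2,0)
Op 4: remove (2,0)
Op 5: place BN@(1,3)
Per-piece attacks for B:
  BN@(1,3): attacks (2,5) (3,4) (0,5) (2,1) (3,2) (0,1)
Union (6 distinct): (0,1) (0,5) (2,1) (2,5) (3,2) (3,4)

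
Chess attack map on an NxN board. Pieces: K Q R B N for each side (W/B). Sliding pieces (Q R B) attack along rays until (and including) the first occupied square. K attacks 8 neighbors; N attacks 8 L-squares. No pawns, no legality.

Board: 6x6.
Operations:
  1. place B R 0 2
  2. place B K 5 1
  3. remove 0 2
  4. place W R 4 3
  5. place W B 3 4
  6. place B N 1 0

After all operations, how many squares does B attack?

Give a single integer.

Op 1: place BR@(0,2)
Op 2: place BK@(5,1)
Op 3: remove (0,2)
Op 4: place WR@(4,3)
Op 5: place WB@(3,4)
Op 6: place BN@(1,0)
Per-piece attacks for B:
  BN@(1,0): attacks (2,2) (3,1) (0,2)
  BK@(5,1): attacks (5,2) (5,0) (4,1) (4,2) (4,0)
Union (8 distinct): (0,2) (2,2) (3,1) (4,0) (4,1) (4,2) (5,0) (5,2)

Answer: 8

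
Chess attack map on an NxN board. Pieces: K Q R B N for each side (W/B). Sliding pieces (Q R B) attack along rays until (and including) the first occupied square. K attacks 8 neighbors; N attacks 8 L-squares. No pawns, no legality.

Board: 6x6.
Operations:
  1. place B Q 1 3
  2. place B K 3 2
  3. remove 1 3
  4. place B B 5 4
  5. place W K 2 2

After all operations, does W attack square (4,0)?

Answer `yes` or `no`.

Op 1: place BQ@(1,3)
Op 2: place BK@(3,2)
Op 3: remove (1,3)
Op 4: place BB@(5,4)
Op 5: place WK@(2,2)
Per-piece attacks for W:
  WK@(2,2): attacks (2,3) (2,1) (3,2) (1,2) (3,3) (3,1) (1,3) (1,1)
W attacks (4,0): no

Answer: no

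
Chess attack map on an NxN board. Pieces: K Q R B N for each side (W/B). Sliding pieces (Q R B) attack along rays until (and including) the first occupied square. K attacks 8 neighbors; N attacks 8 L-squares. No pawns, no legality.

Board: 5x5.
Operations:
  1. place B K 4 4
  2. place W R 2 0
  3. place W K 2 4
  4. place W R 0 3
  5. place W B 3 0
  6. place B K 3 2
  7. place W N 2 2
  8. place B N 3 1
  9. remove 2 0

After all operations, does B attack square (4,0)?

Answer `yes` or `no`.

Op 1: place BK@(4,4)
Op 2: place WR@(2,0)
Op 3: place WK@(2,4)
Op 4: place WR@(0,3)
Op 5: place WB@(3,0)
Op 6: place BK@(3,2)
Op 7: place WN@(2,2)
Op 8: place BN@(3,1)
Op 9: remove (2,0)
Per-piece attacks for B:
  BN@(3,1): attacks (4,3) (2,3) (1,2) (1,0)
  BK@(3,2): attacks (3,3) (3,1) (4,2) (2,2) (4,3) (4,1) (2,3) (2,1)
  BK@(4,4): attacks (4,3) (3,4) (3,3)
B attacks (4,0): no

Answer: no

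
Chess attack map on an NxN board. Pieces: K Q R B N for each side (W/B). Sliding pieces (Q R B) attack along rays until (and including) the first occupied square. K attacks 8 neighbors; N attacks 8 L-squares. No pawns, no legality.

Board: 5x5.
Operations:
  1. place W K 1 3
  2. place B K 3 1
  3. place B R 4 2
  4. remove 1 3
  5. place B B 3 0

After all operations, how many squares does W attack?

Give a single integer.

Answer: 0

Derivation:
Op 1: place WK@(1,3)
Op 2: place BK@(3,1)
Op 3: place BR@(4,2)
Op 4: remove (1,3)
Op 5: place BB@(3,0)
Per-piece attacks for W:
Union (0 distinct): (none)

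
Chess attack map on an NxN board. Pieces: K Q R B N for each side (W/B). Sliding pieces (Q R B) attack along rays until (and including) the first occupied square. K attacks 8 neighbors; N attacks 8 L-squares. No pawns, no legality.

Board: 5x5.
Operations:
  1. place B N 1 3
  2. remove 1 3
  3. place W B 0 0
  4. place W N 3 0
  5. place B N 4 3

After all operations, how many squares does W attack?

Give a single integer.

Op 1: place BN@(1,3)
Op 2: remove (1,3)
Op 3: place WB@(0,0)
Op 4: place WN@(3,0)
Op 5: place BN@(4,3)
Per-piece attacks for W:
  WB@(0,0): attacks (1,1) (2,2) (3,3) (4,4)
  WN@(3,0): attacks (4,2) (2,2) (1,1)
Union (5 distinct): (1,1) (2,2) (3,3) (4,2) (4,4)

Answer: 5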